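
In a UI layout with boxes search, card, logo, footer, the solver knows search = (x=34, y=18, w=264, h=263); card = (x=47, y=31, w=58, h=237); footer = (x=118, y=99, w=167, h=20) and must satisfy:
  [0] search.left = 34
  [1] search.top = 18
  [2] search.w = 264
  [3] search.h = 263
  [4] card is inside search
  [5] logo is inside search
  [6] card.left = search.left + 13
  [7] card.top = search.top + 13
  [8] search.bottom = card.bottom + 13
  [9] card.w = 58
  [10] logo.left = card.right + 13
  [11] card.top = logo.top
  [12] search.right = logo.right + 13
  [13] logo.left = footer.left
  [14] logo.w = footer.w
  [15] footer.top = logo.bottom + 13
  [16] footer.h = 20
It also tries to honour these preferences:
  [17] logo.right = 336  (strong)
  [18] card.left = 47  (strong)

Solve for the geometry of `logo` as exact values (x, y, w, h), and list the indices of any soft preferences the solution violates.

logo = (x=118, y=31, w=167, h=55)
violated soft preferences: 17

1. logo.x = 118  [logo.left = card.right + 13]
2. logo.y = 31  [card.top = logo.top]
3. logo.w = 167  [search.right = logo.right + 13]
4. logo.h = 55  [footer.top = logo.bottom + 13]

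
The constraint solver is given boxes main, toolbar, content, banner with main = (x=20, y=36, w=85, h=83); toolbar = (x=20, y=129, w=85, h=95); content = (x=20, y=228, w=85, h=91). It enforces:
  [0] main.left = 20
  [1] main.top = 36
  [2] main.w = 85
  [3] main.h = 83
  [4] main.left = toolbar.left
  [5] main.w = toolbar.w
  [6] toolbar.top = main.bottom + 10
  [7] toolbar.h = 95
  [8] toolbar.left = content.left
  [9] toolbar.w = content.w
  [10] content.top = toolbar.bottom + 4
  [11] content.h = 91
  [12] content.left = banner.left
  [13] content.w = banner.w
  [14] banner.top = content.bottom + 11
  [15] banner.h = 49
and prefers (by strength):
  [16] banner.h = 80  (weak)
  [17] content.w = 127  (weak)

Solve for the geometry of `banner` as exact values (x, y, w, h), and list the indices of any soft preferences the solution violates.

banner = (x=20, y=330, w=85, h=49)
violated soft preferences: 16, 17

1. banner.x = 20  [content.left = banner.left]
2. banner.w = 85  [content.w = banner.w]
3. banner.y = 330  [banner.top = content.bottom + 11]
4. banner.h = 49  [banner.h = 49]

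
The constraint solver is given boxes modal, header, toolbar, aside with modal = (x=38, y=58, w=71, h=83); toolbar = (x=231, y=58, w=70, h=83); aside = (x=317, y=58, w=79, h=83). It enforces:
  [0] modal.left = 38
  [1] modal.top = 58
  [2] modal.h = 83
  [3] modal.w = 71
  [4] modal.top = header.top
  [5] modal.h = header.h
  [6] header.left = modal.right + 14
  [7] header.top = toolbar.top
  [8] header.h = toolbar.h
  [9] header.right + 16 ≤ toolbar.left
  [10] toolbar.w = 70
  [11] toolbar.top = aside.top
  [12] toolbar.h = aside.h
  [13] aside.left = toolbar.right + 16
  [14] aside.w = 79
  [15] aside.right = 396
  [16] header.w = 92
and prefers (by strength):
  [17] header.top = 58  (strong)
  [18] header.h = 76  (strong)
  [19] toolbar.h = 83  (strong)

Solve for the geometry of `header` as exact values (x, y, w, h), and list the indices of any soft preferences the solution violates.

header = (x=123, y=58, w=92, h=83)
violated soft preferences: 18

1. header.y = 58  [modal.top = header.top]
2. header.h = 83  [modal.h = header.h]
3. header.x = 123  [header.left = modal.right + 14]
4. header.w = 92  [header.w = 92]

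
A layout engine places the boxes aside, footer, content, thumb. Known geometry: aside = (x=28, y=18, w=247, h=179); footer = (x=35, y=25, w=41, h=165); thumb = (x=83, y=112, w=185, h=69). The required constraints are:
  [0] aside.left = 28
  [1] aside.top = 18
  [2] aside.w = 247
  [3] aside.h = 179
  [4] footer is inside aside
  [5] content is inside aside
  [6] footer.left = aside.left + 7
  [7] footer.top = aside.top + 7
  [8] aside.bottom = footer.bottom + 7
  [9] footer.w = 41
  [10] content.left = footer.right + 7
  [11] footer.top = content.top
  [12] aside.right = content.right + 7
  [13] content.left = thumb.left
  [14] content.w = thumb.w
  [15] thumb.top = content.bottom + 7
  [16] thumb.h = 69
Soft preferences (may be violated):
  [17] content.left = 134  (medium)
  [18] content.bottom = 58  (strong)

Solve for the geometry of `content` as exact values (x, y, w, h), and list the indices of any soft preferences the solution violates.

content = (x=83, y=25, w=185, h=80)
violated soft preferences: 17, 18

1. content.x = 83  [content.left = footer.right + 7]
2. content.y = 25  [footer.top = content.top]
3. content.w = 185  [aside.right = content.right + 7]
4. content.h = 80  [thumb.top = content.bottom + 7]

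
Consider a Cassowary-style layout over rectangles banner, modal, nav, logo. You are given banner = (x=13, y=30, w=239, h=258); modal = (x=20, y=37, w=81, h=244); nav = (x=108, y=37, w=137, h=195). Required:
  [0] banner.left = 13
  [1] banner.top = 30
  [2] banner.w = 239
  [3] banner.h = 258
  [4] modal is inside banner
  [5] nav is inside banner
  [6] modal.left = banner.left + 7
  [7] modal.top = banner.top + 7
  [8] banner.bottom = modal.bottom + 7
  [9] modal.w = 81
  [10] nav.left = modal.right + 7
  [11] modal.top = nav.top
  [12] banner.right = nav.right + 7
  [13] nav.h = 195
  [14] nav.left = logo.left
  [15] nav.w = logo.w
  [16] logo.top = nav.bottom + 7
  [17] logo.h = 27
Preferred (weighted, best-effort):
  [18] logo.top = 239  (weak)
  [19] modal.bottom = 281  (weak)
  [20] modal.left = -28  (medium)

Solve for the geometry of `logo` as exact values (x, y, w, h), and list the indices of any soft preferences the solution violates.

1. logo.x = 108  [nav.left = logo.left]
2. logo.w = 137  [nav.w = logo.w]
3. logo.y = 239  [logo.top = nav.bottom + 7]
4. logo.h = 27  [logo.h = 27]

logo = (x=108, y=239, w=137, h=27)
violated soft preferences: 20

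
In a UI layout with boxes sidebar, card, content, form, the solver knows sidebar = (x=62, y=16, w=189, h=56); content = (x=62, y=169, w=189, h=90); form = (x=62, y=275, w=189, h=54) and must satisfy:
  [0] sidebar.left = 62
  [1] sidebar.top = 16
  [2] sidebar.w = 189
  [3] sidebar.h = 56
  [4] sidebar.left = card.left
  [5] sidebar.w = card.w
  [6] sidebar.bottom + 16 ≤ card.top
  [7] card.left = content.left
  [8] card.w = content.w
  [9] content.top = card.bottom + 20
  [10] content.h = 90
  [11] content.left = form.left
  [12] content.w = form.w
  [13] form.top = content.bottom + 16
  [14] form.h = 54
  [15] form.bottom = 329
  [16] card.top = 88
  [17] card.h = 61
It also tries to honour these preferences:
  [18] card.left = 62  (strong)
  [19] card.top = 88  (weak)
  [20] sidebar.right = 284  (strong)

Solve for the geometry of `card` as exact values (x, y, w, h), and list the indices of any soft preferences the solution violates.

1. card.x = 62  [sidebar.left = card.left]
2. card.w = 189  [sidebar.w = card.w]
3. card.y = 88  [card.top = 88]
4. card.h = 61  [card.h = 61]

card = (x=62, y=88, w=189, h=61)
violated soft preferences: 20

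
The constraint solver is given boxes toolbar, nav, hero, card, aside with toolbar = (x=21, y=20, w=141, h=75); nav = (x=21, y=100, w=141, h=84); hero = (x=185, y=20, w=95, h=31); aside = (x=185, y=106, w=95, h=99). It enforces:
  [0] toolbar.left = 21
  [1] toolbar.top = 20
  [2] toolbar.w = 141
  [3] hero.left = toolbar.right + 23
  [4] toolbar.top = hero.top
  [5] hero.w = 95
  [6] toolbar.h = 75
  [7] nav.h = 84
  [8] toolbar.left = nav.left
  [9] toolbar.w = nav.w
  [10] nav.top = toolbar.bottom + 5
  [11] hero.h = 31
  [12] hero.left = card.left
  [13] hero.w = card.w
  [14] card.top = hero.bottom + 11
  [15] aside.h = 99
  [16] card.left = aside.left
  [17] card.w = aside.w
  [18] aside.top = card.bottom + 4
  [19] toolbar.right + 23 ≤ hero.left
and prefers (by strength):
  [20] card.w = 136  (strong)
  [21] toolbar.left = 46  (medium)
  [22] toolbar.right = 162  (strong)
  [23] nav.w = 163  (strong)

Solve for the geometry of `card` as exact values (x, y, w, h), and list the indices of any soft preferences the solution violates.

card = (x=185, y=62, w=95, h=40)
violated soft preferences: 20, 21, 23

1. card.x = 185  [hero.left = card.left]
2. card.w = 95  [hero.w = card.w]
3. card.y = 62  [card.top = hero.bottom + 11]
4. card.h = 40  [aside.top = card.bottom + 4]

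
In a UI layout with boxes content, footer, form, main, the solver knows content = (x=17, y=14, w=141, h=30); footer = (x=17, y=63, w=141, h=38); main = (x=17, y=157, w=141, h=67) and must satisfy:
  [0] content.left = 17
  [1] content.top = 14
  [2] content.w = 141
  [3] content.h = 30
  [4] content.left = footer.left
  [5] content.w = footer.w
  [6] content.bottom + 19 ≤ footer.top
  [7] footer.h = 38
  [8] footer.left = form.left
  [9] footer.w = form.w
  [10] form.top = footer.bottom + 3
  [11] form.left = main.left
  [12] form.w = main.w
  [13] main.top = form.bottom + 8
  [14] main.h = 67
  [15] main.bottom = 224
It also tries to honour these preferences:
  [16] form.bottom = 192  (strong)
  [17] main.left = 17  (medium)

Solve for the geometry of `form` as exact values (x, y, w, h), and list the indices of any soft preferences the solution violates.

1. form.x = 17  [footer.left = form.left]
2. form.w = 141  [footer.w = form.w]
3. form.y = 104  [form.top = footer.bottom + 3]
4. form.h = 45  [main.top = form.bottom + 8]

form = (x=17, y=104, w=141, h=45)
violated soft preferences: 16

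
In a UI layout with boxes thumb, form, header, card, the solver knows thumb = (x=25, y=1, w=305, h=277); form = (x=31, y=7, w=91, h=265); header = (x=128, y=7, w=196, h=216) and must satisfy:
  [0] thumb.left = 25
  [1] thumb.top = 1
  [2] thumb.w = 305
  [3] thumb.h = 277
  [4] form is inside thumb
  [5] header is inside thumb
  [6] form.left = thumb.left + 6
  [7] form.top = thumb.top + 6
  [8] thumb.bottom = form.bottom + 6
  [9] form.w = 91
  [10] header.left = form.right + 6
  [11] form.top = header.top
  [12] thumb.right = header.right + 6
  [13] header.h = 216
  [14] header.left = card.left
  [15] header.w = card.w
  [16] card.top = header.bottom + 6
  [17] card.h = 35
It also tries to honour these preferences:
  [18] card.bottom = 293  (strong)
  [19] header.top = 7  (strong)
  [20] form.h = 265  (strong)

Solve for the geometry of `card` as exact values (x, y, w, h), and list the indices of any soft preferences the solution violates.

1. card.x = 128  [header.left = card.left]
2. card.w = 196  [header.w = card.w]
3. card.y = 229  [card.top = header.bottom + 6]
4. card.h = 35  [card.h = 35]

card = (x=128, y=229, w=196, h=35)
violated soft preferences: 18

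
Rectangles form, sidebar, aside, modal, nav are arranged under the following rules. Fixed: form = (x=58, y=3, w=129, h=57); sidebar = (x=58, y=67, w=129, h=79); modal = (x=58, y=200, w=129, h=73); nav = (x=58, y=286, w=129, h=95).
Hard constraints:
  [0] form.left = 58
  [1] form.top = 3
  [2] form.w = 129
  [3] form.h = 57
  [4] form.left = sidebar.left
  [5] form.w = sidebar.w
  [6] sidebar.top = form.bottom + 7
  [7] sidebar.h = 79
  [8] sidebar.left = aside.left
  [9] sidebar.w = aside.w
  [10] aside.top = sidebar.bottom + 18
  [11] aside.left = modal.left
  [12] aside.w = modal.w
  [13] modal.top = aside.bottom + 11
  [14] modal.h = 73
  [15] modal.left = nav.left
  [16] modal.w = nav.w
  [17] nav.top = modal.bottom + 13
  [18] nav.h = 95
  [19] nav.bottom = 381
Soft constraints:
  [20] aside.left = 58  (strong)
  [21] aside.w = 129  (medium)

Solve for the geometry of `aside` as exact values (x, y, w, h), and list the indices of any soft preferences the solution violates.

aside = (x=58, y=164, w=129, h=25)
violated soft preferences: none

1. aside.x = 58  [sidebar.left = aside.left]
2. aside.w = 129  [sidebar.w = aside.w]
3. aside.y = 164  [aside.top = sidebar.bottom + 18]
4. aside.h = 25  [modal.top = aside.bottom + 11]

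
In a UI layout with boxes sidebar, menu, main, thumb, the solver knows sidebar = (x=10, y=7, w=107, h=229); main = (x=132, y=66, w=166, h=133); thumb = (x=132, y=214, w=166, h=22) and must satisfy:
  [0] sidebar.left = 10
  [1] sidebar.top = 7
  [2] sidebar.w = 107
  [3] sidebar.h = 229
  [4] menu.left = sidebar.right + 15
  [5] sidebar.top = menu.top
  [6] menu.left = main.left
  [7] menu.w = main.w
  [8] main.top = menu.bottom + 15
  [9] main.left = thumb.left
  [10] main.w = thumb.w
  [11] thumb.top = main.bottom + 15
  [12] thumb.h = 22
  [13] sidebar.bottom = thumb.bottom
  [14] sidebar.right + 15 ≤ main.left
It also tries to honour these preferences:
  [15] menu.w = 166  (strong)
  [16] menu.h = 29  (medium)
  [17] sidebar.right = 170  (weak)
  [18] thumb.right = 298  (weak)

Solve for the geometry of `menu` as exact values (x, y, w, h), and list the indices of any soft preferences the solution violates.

menu = (x=132, y=7, w=166, h=44)
violated soft preferences: 16, 17

1. menu.x = 132  [menu.left = sidebar.right + 15]
2. menu.y = 7  [sidebar.top = menu.top]
3. menu.w = 166  [menu.w = main.w]
4. menu.h = 44  [main.top = menu.bottom + 15]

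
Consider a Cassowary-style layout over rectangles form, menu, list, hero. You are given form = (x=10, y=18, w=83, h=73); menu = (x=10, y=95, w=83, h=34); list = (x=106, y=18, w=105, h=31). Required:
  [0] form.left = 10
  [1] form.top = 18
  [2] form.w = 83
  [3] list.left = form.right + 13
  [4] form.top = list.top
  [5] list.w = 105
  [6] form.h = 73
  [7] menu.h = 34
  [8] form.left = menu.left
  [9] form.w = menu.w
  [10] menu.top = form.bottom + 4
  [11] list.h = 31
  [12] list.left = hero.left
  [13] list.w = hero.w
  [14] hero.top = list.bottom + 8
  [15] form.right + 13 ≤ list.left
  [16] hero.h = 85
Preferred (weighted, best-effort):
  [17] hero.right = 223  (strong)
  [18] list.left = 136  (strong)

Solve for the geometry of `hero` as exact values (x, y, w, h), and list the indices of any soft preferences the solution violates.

1. hero.x = 106  [list.left = hero.left]
2. hero.w = 105  [list.w = hero.w]
3. hero.y = 57  [hero.top = list.bottom + 8]
4. hero.h = 85  [hero.h = 85]

hero = (x=106, y=57, w=105, h=85)
violated soft preferences: 17, 18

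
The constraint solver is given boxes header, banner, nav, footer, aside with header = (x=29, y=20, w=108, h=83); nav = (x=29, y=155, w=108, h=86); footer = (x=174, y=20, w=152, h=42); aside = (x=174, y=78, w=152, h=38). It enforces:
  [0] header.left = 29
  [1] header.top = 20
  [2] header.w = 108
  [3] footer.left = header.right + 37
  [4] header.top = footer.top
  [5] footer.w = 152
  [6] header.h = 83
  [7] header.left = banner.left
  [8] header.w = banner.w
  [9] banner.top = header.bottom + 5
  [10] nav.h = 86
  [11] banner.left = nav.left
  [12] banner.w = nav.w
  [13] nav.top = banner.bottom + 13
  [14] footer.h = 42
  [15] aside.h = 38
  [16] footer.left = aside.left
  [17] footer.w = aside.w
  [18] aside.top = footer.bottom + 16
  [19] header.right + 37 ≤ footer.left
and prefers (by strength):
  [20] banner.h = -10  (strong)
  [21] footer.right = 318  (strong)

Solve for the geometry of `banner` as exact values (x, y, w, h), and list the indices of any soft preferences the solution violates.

1. banner.x = 29  [header.left = banner.left]
2. banner.w = 108  [header.w = banner.w]
3. banner.y = 108  [banner.top = header.bottom + 5]
4. banner.h = 34  [nav.top = banner.bottom + 13]

banner = (x=29, y=108, w=108, h=34)
violated soft preferences: 20, 21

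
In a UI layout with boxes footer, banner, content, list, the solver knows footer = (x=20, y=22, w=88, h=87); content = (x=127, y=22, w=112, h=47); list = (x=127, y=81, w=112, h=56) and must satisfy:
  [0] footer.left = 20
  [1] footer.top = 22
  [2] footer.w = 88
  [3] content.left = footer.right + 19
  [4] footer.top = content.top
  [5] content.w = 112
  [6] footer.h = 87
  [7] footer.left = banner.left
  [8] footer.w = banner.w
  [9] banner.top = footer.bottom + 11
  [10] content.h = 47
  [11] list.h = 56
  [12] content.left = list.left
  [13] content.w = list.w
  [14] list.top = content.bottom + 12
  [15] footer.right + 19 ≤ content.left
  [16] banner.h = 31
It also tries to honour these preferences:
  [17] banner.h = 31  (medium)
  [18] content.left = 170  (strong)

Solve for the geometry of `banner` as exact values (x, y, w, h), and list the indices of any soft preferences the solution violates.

banner = (x=20, y=120, w=88, h=31)
violated soft preferences: 18

1. banner.x = 20  [footer.left = banner.left]
2. banner.w = 88  [footer.w = banner.w]
3. banner.y = 120  [banner.top = footer.bottom + 11]
4. banner.h = 31  [banner.h = 31]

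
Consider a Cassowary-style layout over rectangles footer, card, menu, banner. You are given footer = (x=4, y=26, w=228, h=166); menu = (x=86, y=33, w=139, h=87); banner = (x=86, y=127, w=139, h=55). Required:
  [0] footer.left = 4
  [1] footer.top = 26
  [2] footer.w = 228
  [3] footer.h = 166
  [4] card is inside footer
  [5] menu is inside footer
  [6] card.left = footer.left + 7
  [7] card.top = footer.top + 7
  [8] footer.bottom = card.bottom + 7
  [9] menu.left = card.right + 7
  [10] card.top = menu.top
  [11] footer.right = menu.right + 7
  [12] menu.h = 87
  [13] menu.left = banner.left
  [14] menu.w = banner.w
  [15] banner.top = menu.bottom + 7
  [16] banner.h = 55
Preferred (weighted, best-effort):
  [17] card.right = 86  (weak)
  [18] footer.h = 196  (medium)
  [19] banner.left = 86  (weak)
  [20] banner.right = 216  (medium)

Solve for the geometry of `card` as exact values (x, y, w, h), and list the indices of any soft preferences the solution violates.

1. card.x = 11  [card.left = footer.left + 7]
2. card.y = 33  [card.top = footer.top + 7]
3. card.h = 152  [footer.bottom = card.bottom + 7]
4. card.w = 68  [menu.left = card.right + 7]

card = (x=11, y=33, w=68, h=152)
violated soft preferences: 17, 18, 20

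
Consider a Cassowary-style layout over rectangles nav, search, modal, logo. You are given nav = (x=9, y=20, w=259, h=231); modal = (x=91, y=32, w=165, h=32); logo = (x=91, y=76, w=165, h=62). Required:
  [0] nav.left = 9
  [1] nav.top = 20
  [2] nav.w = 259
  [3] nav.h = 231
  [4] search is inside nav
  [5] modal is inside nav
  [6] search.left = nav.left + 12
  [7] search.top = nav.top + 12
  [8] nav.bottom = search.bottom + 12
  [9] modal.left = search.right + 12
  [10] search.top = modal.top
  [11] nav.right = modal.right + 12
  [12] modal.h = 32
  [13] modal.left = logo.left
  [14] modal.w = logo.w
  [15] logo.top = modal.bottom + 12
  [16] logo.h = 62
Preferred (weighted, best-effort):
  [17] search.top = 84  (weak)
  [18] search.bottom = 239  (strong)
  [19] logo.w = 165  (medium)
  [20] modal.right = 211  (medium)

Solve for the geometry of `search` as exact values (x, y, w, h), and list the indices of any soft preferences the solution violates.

search = (x=21, y=32, w=58, h=207)
violated soft preferences: 17, 20

1. search.x = 21  [search.left = nav.left + 12]
2. search.y = 32  [search.top = nav.top + 12]
3. search.h = 207  [nav.bottom = search.bottom + 12]
4. search.w = 58  [modal.left = search.right + 12]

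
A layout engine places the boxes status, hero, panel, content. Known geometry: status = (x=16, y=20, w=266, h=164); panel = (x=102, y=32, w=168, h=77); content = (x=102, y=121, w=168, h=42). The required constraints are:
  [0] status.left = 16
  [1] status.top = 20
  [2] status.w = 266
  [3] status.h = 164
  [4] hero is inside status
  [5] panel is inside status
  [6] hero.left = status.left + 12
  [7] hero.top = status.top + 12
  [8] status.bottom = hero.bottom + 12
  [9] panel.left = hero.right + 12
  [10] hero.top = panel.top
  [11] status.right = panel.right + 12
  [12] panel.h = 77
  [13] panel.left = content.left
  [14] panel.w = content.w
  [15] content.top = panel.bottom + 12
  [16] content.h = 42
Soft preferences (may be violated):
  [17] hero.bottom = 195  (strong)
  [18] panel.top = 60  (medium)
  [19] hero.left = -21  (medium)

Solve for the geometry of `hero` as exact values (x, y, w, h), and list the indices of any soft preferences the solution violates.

hero = (x=28, y=32, w=62, h=140)
violated soft preferences: 17, 18, 19

1. hero.x = 28  [hero.left = status.left + 12]
2. hero.y = 32  [hero.top = status.top + 12]
3. hero.h = 140  [status.bottom = hero.bottom + 12]
4. hero.w = 62  [panel.left = hero.right + 12]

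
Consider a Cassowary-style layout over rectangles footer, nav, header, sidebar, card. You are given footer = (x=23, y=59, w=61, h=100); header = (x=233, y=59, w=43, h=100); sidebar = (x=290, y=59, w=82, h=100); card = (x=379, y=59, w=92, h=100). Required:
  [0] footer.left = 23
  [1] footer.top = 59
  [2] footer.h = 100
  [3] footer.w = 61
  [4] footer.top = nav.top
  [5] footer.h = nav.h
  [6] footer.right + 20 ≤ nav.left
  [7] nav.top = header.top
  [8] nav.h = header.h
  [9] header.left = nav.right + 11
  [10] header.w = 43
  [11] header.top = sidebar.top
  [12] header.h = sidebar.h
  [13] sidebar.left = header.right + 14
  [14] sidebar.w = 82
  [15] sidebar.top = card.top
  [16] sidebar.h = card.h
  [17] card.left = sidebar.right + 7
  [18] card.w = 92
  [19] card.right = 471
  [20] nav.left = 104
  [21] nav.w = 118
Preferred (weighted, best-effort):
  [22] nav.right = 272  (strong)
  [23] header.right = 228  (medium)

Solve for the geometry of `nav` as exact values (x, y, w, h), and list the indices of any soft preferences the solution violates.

1. nav.y = 59  [footer.top = nav.top]
2. nav.h = 100  [footer.h = nav.h]
3. nav.x = 104  [nav.left = 104]
4. nav.w = 118  [nav.w = 118]

nav = (x=104, y=59, w=118, h=100)
violated soft preferences: 22, 23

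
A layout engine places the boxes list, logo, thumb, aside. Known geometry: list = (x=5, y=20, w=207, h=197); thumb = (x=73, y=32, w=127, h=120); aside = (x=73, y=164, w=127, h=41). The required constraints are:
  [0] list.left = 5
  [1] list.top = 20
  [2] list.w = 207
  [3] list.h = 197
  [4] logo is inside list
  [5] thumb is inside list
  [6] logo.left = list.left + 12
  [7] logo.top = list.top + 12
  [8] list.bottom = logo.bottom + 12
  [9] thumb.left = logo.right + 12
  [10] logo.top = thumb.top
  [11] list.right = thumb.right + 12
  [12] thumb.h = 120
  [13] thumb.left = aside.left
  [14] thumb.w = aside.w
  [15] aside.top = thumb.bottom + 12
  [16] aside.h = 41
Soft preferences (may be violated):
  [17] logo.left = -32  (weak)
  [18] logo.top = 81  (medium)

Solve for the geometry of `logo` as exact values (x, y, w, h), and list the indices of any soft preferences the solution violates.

1. logo.x = 17  [logo.left = list.left + 12]
2. logo.y = 32  [logo.top = list.top + 12]
3. logo.h = 173  [list.bottom = logo.bottom + 12]
4. logo.w = 44  [thumb.left = logo.right + 12]

logo = (x=17, y=32, w=44, h=173)
violated soft preferences: 17, 18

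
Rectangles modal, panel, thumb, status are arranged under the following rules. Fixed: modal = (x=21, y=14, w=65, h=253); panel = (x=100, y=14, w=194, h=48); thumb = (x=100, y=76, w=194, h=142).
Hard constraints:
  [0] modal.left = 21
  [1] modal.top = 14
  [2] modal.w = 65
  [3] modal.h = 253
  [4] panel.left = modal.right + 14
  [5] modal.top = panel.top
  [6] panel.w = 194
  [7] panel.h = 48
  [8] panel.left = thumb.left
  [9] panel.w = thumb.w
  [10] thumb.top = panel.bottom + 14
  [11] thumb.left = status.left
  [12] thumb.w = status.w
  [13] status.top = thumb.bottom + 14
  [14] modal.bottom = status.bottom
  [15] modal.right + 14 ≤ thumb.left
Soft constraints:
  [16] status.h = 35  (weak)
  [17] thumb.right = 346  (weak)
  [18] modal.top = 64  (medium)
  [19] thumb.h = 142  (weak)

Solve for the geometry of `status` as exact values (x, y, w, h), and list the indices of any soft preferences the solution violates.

status = (x=100, y=232, w=194, h=35)
violated soft preferences: 17, 18

1. status.x = 100  [thumb.left = status.left]
2. status.w = 194  [thumb.w = status.w]
3. status.y = 232  [status.top = thumb.bottom + 14]
4. status.h = 35  [modal.bottom = status.bottom]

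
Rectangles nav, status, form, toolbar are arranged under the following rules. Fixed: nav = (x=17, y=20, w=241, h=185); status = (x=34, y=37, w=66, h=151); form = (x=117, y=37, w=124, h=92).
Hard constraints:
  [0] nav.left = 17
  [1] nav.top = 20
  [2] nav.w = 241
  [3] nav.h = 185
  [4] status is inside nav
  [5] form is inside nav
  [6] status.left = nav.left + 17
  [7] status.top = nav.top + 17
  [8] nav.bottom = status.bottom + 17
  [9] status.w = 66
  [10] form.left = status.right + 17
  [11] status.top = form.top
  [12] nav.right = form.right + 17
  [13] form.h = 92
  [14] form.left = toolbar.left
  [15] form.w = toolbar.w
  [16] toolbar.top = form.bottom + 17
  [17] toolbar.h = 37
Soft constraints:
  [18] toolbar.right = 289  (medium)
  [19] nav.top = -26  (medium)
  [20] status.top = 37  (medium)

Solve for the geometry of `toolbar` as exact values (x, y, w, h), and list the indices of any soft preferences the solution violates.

1. toolbar.x = 117  [form.left = toolbar.left]
2. toolbar.w = 124  [form.w = toolbar.w]
3. toolbar.y = 146  [toolbar.top = form.bottom + 17]
4. toolbar.h = 37  [toolbar.h = 37]

toolbar = (x=117, y=146, w=124, h=37)
violated soft preferences: 18, 19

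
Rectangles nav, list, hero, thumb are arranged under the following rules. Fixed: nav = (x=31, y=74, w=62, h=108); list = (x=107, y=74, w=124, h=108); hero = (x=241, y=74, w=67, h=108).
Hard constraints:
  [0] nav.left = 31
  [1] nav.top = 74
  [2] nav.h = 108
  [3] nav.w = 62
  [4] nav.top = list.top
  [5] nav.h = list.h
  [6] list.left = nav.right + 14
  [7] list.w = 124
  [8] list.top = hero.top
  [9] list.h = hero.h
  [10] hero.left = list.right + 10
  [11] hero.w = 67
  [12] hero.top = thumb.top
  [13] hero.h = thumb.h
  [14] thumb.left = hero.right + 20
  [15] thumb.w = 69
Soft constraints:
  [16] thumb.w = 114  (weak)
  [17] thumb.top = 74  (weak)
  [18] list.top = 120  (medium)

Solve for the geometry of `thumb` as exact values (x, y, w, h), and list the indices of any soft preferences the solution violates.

1. thumb.y = 74  [hero.top = thumb.top]
2. thumb.h = 108  [hero.h = thumb.h]
3. thumb.x = 328  [thumb.left = hero.right + 20]
4. thumb.w = 69  [thumb.w = 69]

thumb = (x=328, y=74, w=69, h=108)
violated soft preferences: 16, 18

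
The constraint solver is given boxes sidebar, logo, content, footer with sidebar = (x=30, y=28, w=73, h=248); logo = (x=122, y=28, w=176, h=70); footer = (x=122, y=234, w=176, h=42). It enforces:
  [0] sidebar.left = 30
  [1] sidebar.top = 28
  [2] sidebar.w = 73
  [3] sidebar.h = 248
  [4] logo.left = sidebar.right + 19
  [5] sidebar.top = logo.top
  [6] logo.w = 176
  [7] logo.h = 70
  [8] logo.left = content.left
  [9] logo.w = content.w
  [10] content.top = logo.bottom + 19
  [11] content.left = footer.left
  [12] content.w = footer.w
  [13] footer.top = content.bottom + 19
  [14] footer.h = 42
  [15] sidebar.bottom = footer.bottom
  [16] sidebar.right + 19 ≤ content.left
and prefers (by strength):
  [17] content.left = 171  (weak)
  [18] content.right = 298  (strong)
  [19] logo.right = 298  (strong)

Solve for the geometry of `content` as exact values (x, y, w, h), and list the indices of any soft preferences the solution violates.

content = (x=122, y=117, w=176, h=98)
violated soft preferences: 17

1. content.x = 122  [logo.left = content.left]
2. content.w = 176  [logo.w = content.w]
3. content.y = 117  [content.top = logo.bottom + 19]
4. content.h = 98  [footer.top = content.bottom + 19]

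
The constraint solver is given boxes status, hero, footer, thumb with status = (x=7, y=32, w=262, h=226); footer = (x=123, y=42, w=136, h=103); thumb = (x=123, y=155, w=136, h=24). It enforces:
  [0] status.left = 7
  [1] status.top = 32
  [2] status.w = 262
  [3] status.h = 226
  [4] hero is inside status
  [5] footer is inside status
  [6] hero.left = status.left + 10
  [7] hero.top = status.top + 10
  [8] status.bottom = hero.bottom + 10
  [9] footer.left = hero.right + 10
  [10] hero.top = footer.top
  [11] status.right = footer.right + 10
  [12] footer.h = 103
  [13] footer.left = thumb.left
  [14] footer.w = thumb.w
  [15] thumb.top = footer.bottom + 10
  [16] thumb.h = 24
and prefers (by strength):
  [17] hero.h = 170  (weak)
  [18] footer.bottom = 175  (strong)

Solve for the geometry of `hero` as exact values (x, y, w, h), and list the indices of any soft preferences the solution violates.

hero = (x=17, y=42, w=96, h=206)
violated soft preferences: 17, 18

1. hero.x = 17  [hero.left = status.left + 10]
2. hero.y = 42  [hero.top = status.top + 10]
3. hero.h = 206  [status.bottom = hero.bottom + 10]
4. hero.w = 96  [footer.left = hero.right + 10]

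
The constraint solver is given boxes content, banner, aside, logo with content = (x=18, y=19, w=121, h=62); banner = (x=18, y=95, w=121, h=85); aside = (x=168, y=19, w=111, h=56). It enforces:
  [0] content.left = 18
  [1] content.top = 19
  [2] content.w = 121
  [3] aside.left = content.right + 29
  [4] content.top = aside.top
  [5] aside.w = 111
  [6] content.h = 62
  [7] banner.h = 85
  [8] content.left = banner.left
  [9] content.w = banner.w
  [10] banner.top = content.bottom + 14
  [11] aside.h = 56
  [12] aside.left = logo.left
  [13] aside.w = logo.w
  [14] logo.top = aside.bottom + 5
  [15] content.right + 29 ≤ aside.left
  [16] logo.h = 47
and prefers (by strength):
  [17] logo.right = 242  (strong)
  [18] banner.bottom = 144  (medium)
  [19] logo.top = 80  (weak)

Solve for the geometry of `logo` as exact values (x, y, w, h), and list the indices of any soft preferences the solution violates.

logo = (x=168, y=80, w=111, h=47)
violated soft preferences: 17, 18

1. logo.x = 168  [aside.left = logo.left]
2. logo.w = 111  [aside.w = logo.w]
3. logo.y = 80  [logo.top = aside.bottom + 5]
4. logo.h = 47  [logo.h = 47]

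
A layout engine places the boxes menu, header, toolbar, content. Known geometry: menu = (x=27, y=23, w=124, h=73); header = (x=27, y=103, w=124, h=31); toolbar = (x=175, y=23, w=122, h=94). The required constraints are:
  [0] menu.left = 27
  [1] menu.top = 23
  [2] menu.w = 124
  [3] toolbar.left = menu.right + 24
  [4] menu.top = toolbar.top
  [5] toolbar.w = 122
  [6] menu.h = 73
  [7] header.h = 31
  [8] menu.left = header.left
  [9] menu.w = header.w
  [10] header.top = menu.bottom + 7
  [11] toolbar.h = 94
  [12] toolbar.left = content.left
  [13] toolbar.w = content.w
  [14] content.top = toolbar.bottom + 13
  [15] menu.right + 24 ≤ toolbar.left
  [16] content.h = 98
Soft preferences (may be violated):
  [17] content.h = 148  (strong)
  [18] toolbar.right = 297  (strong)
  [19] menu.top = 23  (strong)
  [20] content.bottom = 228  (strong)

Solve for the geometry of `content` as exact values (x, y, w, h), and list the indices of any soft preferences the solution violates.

content = (x=175, y=130, w=122, h=98)
violated soft preferences: 17

1. content.x = 175  [toolbar.left = content.left]
2. content.w = 122  [toolbar.w = content.w]
3. content.y = 130  [content.top = toolbar.bottom + 13]
4. content.h = 98  [content.h = 98]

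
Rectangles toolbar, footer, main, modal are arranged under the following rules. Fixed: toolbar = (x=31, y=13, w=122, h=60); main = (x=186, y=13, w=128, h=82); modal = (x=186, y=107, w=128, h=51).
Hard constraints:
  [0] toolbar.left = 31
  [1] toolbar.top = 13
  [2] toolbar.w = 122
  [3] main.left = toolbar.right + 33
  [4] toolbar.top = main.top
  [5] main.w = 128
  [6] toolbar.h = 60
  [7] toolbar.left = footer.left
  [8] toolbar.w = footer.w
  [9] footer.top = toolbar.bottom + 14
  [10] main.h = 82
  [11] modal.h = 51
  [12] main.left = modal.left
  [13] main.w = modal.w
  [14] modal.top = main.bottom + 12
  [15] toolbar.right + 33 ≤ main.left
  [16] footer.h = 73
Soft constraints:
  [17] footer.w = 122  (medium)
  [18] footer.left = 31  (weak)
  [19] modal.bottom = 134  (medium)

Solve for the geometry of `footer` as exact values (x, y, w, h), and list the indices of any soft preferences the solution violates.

footer = (x=31, y=87, w=122, h=73)
violated soft preferences: 19

1. footer.x = 31  [toolbar.left = footer.left]
2. footer.w = 122  [toolbar.w = footer.w]
3. footer.y = 87  [footer.top = toolbar.bottom + 14]
4. footer.h = 73  [footer.h = 73]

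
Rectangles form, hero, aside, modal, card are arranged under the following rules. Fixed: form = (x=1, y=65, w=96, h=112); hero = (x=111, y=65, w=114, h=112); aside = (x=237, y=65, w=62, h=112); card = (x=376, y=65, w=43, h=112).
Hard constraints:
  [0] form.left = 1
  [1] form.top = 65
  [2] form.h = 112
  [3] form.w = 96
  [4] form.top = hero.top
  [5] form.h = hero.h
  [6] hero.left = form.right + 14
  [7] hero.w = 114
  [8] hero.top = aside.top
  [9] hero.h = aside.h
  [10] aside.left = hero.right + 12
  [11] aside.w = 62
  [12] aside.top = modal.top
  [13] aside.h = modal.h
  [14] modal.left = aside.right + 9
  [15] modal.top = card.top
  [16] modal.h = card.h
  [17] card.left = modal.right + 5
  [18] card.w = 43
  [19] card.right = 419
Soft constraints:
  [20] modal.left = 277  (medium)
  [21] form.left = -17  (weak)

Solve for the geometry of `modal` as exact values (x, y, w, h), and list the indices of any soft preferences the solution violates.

1. modal.y = 65  [aside.top = modal.top]
2. modal.h = 112  [aside.h = modal.h]
3. modal.x = 308  [modal.left = aside.right + 9]
4. modal.w = 63  [card.left = modal.right + 5]

modal = (x=308, y=65, w=63, h=112)
violated soft preferences: 20, 21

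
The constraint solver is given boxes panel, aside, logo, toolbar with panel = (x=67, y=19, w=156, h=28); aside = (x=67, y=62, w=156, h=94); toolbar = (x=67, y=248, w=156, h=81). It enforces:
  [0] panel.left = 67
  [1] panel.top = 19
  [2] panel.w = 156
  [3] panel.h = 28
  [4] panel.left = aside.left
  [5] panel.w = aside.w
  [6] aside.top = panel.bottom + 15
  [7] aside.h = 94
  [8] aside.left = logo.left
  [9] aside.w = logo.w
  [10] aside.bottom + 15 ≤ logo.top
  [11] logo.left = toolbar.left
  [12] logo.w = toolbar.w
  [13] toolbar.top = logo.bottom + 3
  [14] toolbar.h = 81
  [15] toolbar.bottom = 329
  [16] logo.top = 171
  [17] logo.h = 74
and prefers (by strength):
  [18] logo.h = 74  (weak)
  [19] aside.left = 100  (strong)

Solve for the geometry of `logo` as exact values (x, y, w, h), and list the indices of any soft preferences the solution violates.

1. logo.x = 67  [aside.left = logo.left]
2. logo.w = 156  [aside.w = logo.w]
3. logo.y = 171  [logo.top = 171]
4. logo.h = 74  [logo.h = 74]

logo = (x=67, y=171, w=156, h=74)
violated soft preferences: 19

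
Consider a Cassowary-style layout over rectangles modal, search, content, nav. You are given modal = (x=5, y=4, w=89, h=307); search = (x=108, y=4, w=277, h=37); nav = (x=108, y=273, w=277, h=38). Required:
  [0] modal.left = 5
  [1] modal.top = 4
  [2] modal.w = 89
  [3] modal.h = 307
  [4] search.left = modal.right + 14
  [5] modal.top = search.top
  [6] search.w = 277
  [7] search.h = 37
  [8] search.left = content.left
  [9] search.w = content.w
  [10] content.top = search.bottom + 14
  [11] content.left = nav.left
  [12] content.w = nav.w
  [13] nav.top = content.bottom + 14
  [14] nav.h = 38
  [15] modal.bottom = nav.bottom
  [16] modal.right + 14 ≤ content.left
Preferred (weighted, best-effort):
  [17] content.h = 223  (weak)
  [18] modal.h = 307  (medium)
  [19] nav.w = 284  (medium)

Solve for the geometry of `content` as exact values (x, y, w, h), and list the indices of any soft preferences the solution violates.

1. content.x = 108  [search.left = content.left]
2. content.w = 277  [search.w = content.w]
3. content.y = 55  [content.top = search.bottom + 14]
4. content.h = 204  [nav.top = content.bottom + 14]

content = (x=108, y=55, w=277, h=204)
violated soft preferences: 17, 19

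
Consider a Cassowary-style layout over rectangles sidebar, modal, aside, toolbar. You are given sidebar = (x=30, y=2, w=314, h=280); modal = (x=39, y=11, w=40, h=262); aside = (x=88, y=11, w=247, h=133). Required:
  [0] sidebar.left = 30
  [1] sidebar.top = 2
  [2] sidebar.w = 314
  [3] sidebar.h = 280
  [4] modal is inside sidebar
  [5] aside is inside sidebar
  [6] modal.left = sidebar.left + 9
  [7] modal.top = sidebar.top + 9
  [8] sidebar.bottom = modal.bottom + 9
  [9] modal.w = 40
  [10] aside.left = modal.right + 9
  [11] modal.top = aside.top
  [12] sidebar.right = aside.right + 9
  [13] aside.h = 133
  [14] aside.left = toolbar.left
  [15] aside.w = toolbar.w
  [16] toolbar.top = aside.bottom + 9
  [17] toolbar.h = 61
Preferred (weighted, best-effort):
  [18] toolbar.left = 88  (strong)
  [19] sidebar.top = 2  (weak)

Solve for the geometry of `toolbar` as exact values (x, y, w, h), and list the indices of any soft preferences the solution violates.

toolbar = (x=88, y=153, w=247, h=61)
violated soft preferences: none

1. toolbar.x = 88  [aside.left = toolbar.left]
2. toolbar.w = 247  [aside.w = toolbar.w]
3. toolbar.y = 153  [toolbar.top = aside.bottom + 9]
4. toolbar.h = 61  [toolbar.h = 61]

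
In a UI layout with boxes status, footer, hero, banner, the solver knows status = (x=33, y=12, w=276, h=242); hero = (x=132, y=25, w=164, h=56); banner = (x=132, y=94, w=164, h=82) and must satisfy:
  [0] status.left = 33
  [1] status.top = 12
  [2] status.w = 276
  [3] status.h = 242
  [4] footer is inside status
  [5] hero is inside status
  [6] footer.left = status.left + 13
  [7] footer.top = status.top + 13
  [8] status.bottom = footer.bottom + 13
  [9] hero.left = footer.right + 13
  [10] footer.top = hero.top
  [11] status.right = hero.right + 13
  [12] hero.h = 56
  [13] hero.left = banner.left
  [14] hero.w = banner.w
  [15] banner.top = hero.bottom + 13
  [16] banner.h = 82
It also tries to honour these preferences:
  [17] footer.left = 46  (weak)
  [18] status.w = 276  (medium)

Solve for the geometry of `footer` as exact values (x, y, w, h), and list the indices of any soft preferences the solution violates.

1. footer.x = 46  [footer.left = status.left + 13]
2. footer.y = 25  [footer.top = status.top + 13]
3. footer.h = 216  [status.bottom = footer.bottom + 13]
4. footer.w = 73  [hero.left = footer.right + 13]

footer = (x=46, y=25, w=73, h=216)
violated soft preferences: none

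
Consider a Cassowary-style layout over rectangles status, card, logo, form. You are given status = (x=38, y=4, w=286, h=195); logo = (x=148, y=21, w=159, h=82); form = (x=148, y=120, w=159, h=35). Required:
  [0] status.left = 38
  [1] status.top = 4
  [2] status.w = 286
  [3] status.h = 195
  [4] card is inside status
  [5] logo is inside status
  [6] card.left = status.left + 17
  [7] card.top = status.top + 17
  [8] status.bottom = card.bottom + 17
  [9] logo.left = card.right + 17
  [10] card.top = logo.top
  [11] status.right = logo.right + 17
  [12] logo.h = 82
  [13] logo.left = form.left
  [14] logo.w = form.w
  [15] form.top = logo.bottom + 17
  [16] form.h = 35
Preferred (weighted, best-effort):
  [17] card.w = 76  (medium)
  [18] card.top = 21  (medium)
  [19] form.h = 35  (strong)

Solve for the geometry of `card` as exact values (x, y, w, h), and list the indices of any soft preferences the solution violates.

1. card.x = 55  [card.left = status.left + 17]
2. card.y = 21  [card.top = status.top + 17]
3. card.h = 161  [status.bottom = card.bottom + 17]
4. card.w = 76  [logo.left = card.right + 17]

card = (x=55, y=21, w=76, h=161)
violated soft preferences: none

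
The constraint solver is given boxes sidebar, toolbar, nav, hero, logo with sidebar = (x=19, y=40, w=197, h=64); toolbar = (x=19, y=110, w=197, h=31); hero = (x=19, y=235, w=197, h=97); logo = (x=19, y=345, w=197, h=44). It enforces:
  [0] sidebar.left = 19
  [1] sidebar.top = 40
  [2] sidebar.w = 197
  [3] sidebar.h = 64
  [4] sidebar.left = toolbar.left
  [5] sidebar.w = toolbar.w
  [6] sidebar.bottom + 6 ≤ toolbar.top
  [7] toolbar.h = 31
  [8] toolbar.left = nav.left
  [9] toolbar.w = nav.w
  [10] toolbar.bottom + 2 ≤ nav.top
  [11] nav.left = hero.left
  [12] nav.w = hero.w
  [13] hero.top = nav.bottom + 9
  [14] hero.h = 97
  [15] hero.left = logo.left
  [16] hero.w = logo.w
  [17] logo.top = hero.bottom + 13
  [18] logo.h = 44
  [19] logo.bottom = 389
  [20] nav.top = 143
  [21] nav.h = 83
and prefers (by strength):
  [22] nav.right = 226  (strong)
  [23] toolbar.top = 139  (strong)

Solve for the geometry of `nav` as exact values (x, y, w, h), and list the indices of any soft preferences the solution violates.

1. nav.x = 19  [toolbar.left = nav.left]
2. nav.w = 197  [toolbar.w = nav.w]
3. nav.y = 143  [nav.top = 143]
4. nav.h = 83  [nav.h = 83]

nav = (x=19, y=143, w=197, h=83)
violated soft preferences: 22, 23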